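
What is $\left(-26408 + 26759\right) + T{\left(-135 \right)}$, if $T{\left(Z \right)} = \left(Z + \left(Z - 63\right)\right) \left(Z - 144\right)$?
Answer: $93258$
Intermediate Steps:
$T{\left(Z \right)} = \left(-144 + Z\right) \left(-63 + 2 Z\right)$ ($T{\left(Z \right)} = \left(Z + \left(-63 + Z\right)\right) \left(-144 + Z\right) = \left(-63 + 2 Z\right) \left(-144 + Z\right) = \left(-144 + Z\right) \left(-63 + 2 Z\right)$)
$\left(-26408 + 26759\right) + T{\left(-135 \right)} = \left(-26408 + 26759\right) + \left(9072 - -47385 + 2 \left(-135\right)^{2}\right) = 351 + \left(9072 + 47385 + 2 \cdot 18225\right) = 351 + \left(9072 + 47385 + 36450\right) = 351 + 92907 = 93258$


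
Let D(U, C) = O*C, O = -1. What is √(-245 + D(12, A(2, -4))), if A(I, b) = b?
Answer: I*√241 ≈ 15.524*I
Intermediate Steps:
D(U, C) = -C
√(-245 + D(12, A(2, -4))) = √(-245 - 1*(-4)) = √(-245 + 4) = √(-241) = I*√241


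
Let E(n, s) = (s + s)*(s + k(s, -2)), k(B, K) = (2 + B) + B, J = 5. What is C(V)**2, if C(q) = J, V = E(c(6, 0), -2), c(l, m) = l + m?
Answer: 25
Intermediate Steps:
k(B, K) = 2 + 2*B
E(n, s) = 2*s*(2 + 3*s) (E(n, s) = (s + s)*(s + (2 + 2*s)) = (2*s)*(2 + 3*s) = 2*s*(2 + 3*s))
V = 16 (V = 2*(-2)*(2 + 3*(-2)) = 2*(-2)*(2 - 6) = 2*(-2)*(-4) = 16)
C(q) = 5
C(V)**2 = 5**2 = 25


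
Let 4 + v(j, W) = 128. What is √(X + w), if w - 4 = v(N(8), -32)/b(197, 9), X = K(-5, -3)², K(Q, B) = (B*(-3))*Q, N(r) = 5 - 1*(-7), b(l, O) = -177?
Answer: √63544593/177 ≈ 45.037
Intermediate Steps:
N(r) = 12 (N(r) = 5 + 7 = 12)
K(Q, B) = -3*B*Q (K(Q, B) = (-3*B)*Q = -3*B*Q)
v(j, W) = 124 (v(j, W) = -4 + 128 = 124)
X = 2025 (X = (-3*(-3)*(-5))² = (-45)² = 2025)
w = 584/177 (w = 4 + 124/(-177) = 4 + 124*(-1/177) = 4 - 124/177 = 584/177 ≈ 3.2994)
√(X + w) = √(2025 + 584/177) = √(359009/177) = √63544593/177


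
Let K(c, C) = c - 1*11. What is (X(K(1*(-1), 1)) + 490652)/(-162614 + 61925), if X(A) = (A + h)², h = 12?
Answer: -490652/100689 ≈ -4.8729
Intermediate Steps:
K(c, C) = -11 + c (K(c, C) = c - 11 = -11 + c)
X(A) = (12 + A)² (X(A) = (A + 12)² = (12 + A)²)
(X(K(1*(-1), 1)) + 490652)/(-162614 + 61925) = ((12 + (-11 + 1*(-1)))² + 490652)/(-162614 + 61925) = ((12 + (-11 - 1))² + 490652)/(-100689) = ((12 - 12)² + 490652)*(-1/100689) = (0² + 490652)*(-1/100689) = (0 + 490652)*(-1/100689) = 490652*(-1/100689) = -490652/100689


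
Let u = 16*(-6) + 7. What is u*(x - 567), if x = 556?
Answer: 979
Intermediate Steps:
u = -89 (u = -96 + 7 = -89)
u*(x - 567) = -89*(556 - 567) = -89*(-11) = 979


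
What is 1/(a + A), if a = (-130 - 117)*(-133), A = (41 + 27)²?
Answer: 1/37475 ≈ 2.6684e-5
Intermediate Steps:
A = 4624 (A = 68² = 4624)
a = 32851 (a = -247*(-133) = 32851)
1/(a + A) = 1/(32851 + 4624) = 1/37475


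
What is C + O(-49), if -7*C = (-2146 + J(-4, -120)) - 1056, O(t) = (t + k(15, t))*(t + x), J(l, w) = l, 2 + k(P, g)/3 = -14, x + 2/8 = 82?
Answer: -10875/4 ≈ -2718.8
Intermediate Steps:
x = 327/4 (x = -¼ + 82 = 327/4 ≈ 81.750)
k(P, g) = -48 (k(P, g) = -6 + 3*(-14) = -6 - 42 = -48)
O(t) = (-48 + t)*(327/4 + t) (O(t) = (t - 48)*(t + 327/4) = (-48 + t)*(327/4 + t))
C = 458 (C = -((-2146 - 4) - 1056)/7 = -(-2150 - 1056)/7 = -⅐*(-3206) = 458)
C + O(-49) = 458 + (-3924 + (-49)² + (135/4)*(-49)) = 458 + (-3924 + 2401 - 6615/4) = 458 - 12707/4 = -10875/4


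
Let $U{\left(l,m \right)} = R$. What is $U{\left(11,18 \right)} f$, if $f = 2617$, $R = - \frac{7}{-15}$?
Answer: $\frac{18319}{15} \approx 1221.3$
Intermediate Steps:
$R = \frac{7}{15}$ ($R = \left(-7\right) \left(- \frac{1}{15}\right) = \frac{7}{15} \approx 0.46667$)
$U{\left(l,m \right)} = \frac{7}{15}$
$U{\left(11,18 \right)} f = \frac{7}{15} \cdot 2617 = \frac{18319}{15}$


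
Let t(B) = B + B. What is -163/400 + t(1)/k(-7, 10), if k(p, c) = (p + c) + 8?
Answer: -993/4400 ≈ -0.22568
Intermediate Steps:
t(B) = 2*B
k(p, c) = 8 + c + p (k(p, c) = (c + p) + 8 = 8 + c + p)
-163/400 + t(1)/k(-7, 10) = -163/400 + (2*1)/(8 + 10 - 7) = -163*1/400 + 2/11 = -163/400 + 2*(1/11) = -163/400 + 2/11 = -993/4400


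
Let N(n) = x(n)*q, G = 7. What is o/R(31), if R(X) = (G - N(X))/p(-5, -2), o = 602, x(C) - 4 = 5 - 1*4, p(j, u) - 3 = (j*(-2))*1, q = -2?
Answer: 7826/17 ≈ 460.35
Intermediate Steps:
p(j, u) = 3 - 2*j (p(j, u) = 3 + (j*(-2))*1 = 3 - 2*j*1 = 3 - 2*j)
x(C) = 5 (x(C) = 4 + (5 - 1*4) = 4 + (5 - 4) = 4 + 1 = 5)
N(n) = -10 (N(n) = 5*(-2) = -10)
R(X) = 17/13 (R(X) = (7 - 1*(-10))/(3 - 2*(-5)) = (7 + 10)/(3 + 10) = 17/13)
o/R(31) = 602/(17/13) = 602*(13/17) = 7826/17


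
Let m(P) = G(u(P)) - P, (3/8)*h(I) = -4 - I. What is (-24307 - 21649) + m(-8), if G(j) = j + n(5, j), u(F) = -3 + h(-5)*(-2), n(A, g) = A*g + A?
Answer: -45993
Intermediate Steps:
n(A, g) = A + A*g
h(I) = -32/3 - 8*I/3 (h(I) = 8*(-4 - I)/3 = -32/3 - 8*I/3)
u(F) = -25/3 (u(F) = -3 + (-32/3 - 8/3*(-5))*(-2) = -3 + (-32/3 + 40/3)*(-2) = -3 + (8/3)*(-2) = -3 - 16/3 = -25/3)
G(j) = 5 + 6*j (G(j) = j + 5*(1 + j) = j + (5 + 5*j) = 5 + 6*j)
m(P) = -45 - P (m(P) = (5 + 6*(-25/3)) - P = (5 - 50) - P = -45 - P)
(-24307 - 21649) + m(-8) = (-24307 - 21649) + (-45 - 1*(-8)) = -45956 + (-45 + 8) = -45956 - 37 = -45993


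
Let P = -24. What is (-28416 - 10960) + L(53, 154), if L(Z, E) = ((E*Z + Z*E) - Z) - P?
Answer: -23081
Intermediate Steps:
L(Z, E) = 24 - Z + 2*E*Z (L(Z, E) = ((E*Z + Z*E) - Z) - 1*(-24) = ((E*Z + E*Z) - Z) + 24 = (2*E*Z - Z) + 24 = (-Z + 2*E*Z) + 24 = 24 - Z + 2*E*Z)
(-28416 - 10960) + L(53, 154) = (-28416 - 10960) + (24 - 1*53 + 2*154*53) = -39376 + (24 - 53 + 16324) = -39376 + 16295 = -23081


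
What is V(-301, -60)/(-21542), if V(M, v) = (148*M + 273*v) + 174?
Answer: 30377/10771 ≈ 2.8203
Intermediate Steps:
V(M, v) = 174 + 148*M + 273*v
V(-301, -60)/(-21542) = (174 + 148*(-301) + 273*(-60))/(-21542) = (174 - 44548 - 16380)*(-1/21542) = -60754*(-1/21542) = 30377/10771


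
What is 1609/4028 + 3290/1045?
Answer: 157195/44308 ≈ 3.5478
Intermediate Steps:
1609/4028 + 3290/1045 = 1609*(1/4028) + 3290*(1/1045) = 1609/4028 + 658/209 = 157195/44308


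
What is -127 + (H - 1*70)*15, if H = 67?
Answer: -172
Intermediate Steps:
-127 + (H - 1*70)*15 = -127 + (67 - 1*70)*15 = -127 + (67 - 70)*15 = -127 - 3*15 = -127 - 45 = -172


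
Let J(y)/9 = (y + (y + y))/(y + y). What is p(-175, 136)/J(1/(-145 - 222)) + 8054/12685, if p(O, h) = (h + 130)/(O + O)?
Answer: 990884/1712475 ≈ 0.57863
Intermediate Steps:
J(y) = 27/2 (J(y) = 9*((y + (y + y))/(y + y)) = 9*((y + 2*y)/((2*y))) = 9*((3*y)*(1/(2*y))) = 9*(3/2) = 27/2)
p(O, h) = (130 + h)/(2*O) (p(O, h) = (130 + h)/((2*O)) = (130 + h)*(1/(2*O)) = (130 + h)/(2*O))
p(-175, 136)/J(1/(-145 - 222)) + 8054/12685 = ((½)*(130 + 136)/(-175))/(27/2) + 8054/12685 = ((½)*(-1/175)*266)*(2/27) + 8054*(1/12685) = -19/25*2/27 + 8054/12685 = -38/675 + 8054/12685 = 990884/1712475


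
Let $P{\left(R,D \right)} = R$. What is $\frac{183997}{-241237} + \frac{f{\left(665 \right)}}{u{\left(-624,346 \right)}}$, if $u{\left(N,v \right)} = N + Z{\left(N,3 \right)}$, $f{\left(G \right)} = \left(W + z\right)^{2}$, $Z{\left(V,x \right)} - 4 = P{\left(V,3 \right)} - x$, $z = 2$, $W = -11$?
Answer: $- \frac{248984456}{300822539} \approx -0.82768$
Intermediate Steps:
$Z{\left(V,x \right)} = 4 + V - x$ ($Z{\left(V,x \right)} = 4 + \left(V - x\right) = 4 + V - x$)
$f{\left(G \right)} = 81$ ($f{\left(G \right)} = \left(-11 + 2\right)^{2} = \left(-9\right)^{2} = 81$)
$u{\left(N,v \right)} = 1 + 2 N$ ($u{\left(N,v \right)} = N + \left(4 + N - 3\right) = N + \left(1 + N\right) = 1 + 2 N$)
$\frac{183997}{-241237} + \frac{f{\left(665 \right)}}{u{\left(-624,346 \right)}} = \frac{183997}{-241237} + \frac{81}{1 + 2 \left(-624\right)} = 183997 \left(- \frac{1}{241237}\right) + \frac{81}{1 - 1248} = - \frac{183997}{241237} + \frac{81}{-1247} = - \frac{183997}{241237} + 81 \left(- \frac{1}{1247}\right) = - \frac{183997}{241237} - \frac{81}{1247} = - \frac{248984456}{300822539}$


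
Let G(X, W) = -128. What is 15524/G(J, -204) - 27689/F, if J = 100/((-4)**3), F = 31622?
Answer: -61805515/505952 ≈ -122.16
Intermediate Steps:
J = -25/16 (J = 100/(-64) = 100*(-1/64) = -25/16 ≈ -1.5625)
15524/G(J, -204) - 27689/F = 15524/(-128) - 27689/31622 = 15524*(-1/128) - 27689*1/31622 = -3881/32 - 27689/31622 = -61805515/505952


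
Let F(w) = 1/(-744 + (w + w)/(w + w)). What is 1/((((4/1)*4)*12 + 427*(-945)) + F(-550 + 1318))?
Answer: -743/299668990 ≈ -2.4794e-6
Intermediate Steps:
F(w) = -1/743 (F(w) = 1/(-744 + (2*w)/((2*w))) = 1/(-744 + (2*w)*(1/(2*w))) = 1/(-744 + 1) = 1/(-743) = -1/743)
1/((((4/1)*4)*12 + 427*(-945)) + F(-550 + 1318)) = 1/((((4/1)*4)*12 + 427*(-945)) - 1/743) = 1/((((4*1)*4)*12 - 403515) - 1/743) = 1/(((4*4)*12 - 403515) - 1/743) = 1/((16*12 - 403515) - 1/743) = 1/((192 - 403515) - 1/743) = 1/(-403323 - 1/743) = 1/(-299668990/743) = -743/299668990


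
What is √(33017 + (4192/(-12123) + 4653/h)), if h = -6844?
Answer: √6313378539968089329/13828302 ≈ 181.70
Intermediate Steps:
√(33017 + (4192/(-12123) + 4653/h)) = √(33017 + (4192/(-12123) + 4653/(-6844))) = √(33017 + (4192*(-1/12123) + 4653*(-1/6844))) = √(33017 + (-4192/12123 - 4653/6844)) = √(33017 - 85098367/82969812) = √(2739329184437/82969812) = √6313378539968089329/13828302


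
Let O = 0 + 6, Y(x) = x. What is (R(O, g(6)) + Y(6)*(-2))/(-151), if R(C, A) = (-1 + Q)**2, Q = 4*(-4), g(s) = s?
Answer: -277/151 ≈ -1.8344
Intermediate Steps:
Q = -16
O = 6
R(C, A) = 289 (R(C, A) = (-1 - 16)**2 = (-17)**2 = 289)
(R(O, g(6)) + Y(6)*(-2))/(-151) = (289 + 6*(-2))/(-151) = -(289 - 12)/151 = -1/151*277 = -277/151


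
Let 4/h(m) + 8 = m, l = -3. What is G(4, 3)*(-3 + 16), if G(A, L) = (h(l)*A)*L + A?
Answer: -52/11 ≈ -4.7273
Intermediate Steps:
h(m) = 4/(-8 + m)
G(A, L) = A - 4*A*L/11 (G(A, L) = ((4/(-8 - 3))*A)*L + A = ((4/(-11))*A)*L + A = ((4*(-1/11))*A)*L + A = (-4*A/11)*L + A = -4*A*L/11 + A = A - 4*A*L/11)
G(4, 3)*(-3 + 16) = ((1/11)*4*(11 - 4*3))*(-3 + 16) = ((1/11)*4*(11 - 12))*13 = ((1/11)*4*(-1))*13 = -4/11*13 = -52/11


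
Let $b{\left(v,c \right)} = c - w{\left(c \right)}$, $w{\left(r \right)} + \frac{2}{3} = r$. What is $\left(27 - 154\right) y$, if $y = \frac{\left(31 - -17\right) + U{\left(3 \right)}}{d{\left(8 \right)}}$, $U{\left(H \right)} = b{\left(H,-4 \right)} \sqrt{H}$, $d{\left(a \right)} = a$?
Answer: $-762 - \frac{127 \sqrt{3}}{12} \approx -780.33$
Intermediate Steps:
$w{\left(r \right)} = - \frac{2}{3} + r$
$b{\left(v,c \right)} = \frac{2}{3}$ ($b{\left(v,c \right)} = c - \left(- \frac{2}{3} + c\right) = \frac{2}{3}$)
$U{\left(H \right)} = \frac{2 \sqrt{H}}{3}$
$y = 6 + \frac{\sqrt{3}}{12}$ ($y = \frac{\left(31 - -17\right) + \frac{2 \sqrt{3}}{3}}{8} = \left(\left(31 + 17\right) + \frac{2 \sqrt{3}}{3}\right) \frac{1}{8} = \left(48 + \frac{2 \sqrt{3}}{3}\right) \frac{1}{8} = 6 + \frac{\sqrt{3}}{12} \approx 6.1443$)
$\left(27 - 154\right) y = \left(27 - 154\right) \left(6 + \frac{\sqrt{3}}{12}\right) = - 127 \left(6 + \frac{\sqrt{3}}{12}\right) = -762 - \frac{127 \sqrt{3}}{12}$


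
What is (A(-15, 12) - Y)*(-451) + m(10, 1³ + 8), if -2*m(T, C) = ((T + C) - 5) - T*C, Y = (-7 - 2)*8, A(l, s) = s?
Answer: -37846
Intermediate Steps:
Y = -72 (Y = -9*8 = -72)
m(T, C) = 5/2 - C/2 - T/2 + C*T/2 (m(T, C) = -(((T + C) - 5) - T*C)/2 = -(((C + T) - 5) - C*T)/2 = -((-5 + C + T) - C*T)/2 = -(-5 + C + T - C*T)/2 = 5/2 - C/2 - T/2 + C*T/2)
(A(-15, 12) - Y)*(-451) + m(10, 1³ + 8) = (12 - 1*(-72))*(-451) + (5/2 - (1³ + 8)/2 - ½*10 + (½)*(1³ + 8)*10) = (12 + 72)*(-451) + (5/2 - (1 + 8)/2 - 5 + (½)*(1 + 8)*10) = 84*(-451) + (5/2 - ½*9 - 5 + (½)*9*10) = -37884 + (5/2 - 9/2 - 5 + 45) = -37884 + 38 = -37846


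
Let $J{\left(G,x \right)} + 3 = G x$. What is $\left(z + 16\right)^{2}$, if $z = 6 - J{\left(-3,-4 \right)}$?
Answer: $169$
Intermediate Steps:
$J{\left(G,x \right)} = -3 + G x$
$z = -3$ ($z = 6 - \left(-3 - -12\right) = 6 - \left(-3 + 12\right) = 6 - 9 = -3$)
$\left(z + 16\right)^{2} = \left(-3 + 16\right)^{2} = 13^{2} = 169$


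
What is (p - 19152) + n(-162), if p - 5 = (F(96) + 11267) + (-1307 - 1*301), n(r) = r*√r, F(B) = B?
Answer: -9392 - 1458*I*√2 ≈ -9392.0 - 2061.9*I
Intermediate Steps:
n(r) = r^(3/2)
p = 9760 (p = 5 + ((96 + 11267) + (-1307 - 1*301)) = 5 + (11363 + (-1307 - 301)) = 5 + (11363 - 1608) = 5 + 9755 = 9760)
(p - 19152) + n(-162) = (9760 - 19152) + (-162)^(3/2) = -9392 - 1458*I*√2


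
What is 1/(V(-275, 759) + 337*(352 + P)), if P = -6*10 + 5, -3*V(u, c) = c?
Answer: 1/99836 ≈ 1.0016e-5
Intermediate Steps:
V(u, c) = -c/3
P = -55 (P = -60 + 5 = -55)
1/(V(-275, 759) + 337*(352 + P)) = 1/(-⅓*759 + 337*(352 - 55)) = 1/(-253 + 337*297) = 1/(-253 + 100089) = 1/99836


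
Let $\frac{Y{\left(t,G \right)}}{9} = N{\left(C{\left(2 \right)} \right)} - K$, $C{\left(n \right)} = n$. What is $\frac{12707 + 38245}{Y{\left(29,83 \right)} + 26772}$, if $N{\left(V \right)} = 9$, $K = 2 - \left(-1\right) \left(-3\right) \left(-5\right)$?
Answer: $\frac{4246}{2225} \approx 1.9083$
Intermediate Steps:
$K = 17$ ($K = 2 - 3 \left(-5\right) = 2 - -15 = 2 + 15 = 17$)
$Y{\left(t,G \right)} = -72$ ($Y{\left(t,G \right)} = 9 \left(9 - 17\right) = 9 \left(-8\right) = -72$)
$\frac{12707 + 38245}{Y{\left(29,83 \right)} + 26772} = \frac{12707 + 38245}{-72 + 26772} = \frac{50952}{26700} = 50952 \cdot \frac{1}{26700} = \frac{4246}{2225}$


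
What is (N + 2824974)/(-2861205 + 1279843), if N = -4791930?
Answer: 983478/790681 ≈ 1.2438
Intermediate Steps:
(N + 2824974)/(-2861205 + 1279843) = (-4791930 + 2824974)/(-2861205 + 1279843) = -1966956/(-1581362) = -1966956*(-1/1581362) = 983478/790681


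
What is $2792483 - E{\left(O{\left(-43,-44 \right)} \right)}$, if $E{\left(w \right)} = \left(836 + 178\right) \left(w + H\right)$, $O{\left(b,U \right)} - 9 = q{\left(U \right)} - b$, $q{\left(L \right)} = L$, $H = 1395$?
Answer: $1369841$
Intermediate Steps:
$O{\left(b,U \right)} = 9 + U - b$ ($O{\left(b,U \right)} = 9 + \left(U - b\right) = 9 + U - b$)
$E{\left(w \right)} = 1414530 + 1014 w$ ($E{\left(w \right)} = \left(836 + 178\right) \left(w + 1395\right) = 1014 \left(1395 + w\right) = 1414530 + 1014 w$)
$2792483 - E{\left(O{\left(-43,-44 \right)} \right)} = 2792483 - \left(1414530 + 1014 \left(9 - 44 - -43\right)\right) = 2792483 - \left(1414530 + 1014 \left(9 - 44 + 43\right)\right) = 2792483 - \left(1414530 + 1014 \cdot 8\right) = 2792483 - \left(1414530 + 8112\right) = 2792483 - 1422642 = 1369841$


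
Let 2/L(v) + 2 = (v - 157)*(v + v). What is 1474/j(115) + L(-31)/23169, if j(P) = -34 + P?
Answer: 66332831581/3645155601 ≈ 18.198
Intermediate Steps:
L(v) = 2/(-2 + 2*v*(-157 + v)) (L(v) = 2/(-2 + (v - 157)*(v + v)) = 2/(-2 + (-157 + v)*(2*v)) = 2/(-2 + 2*v*(-157 + v)))
1474/j(115) + L(-31)/23169 = 1474/(-34 + 115) + 1/(-1 + (-31)² - 157*(-31)*23169) = 1474/81 + (1/23169)/(-1 + 961 + 4867) = 1474*(1/81) + (1/23169)/5827 = 1474/81 + (1/5827)*(1/23169) = 1474/81 + 1/135005763 = 66332831581/3645155601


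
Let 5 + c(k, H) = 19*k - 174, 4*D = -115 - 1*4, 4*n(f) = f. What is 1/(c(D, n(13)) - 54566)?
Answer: -4/221241 ≈ -1.8080e-5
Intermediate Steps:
n(f) = f/4
D = -119/4 (D = (-115 - 1*4)/4 = (-115 - 4)/4 = (¼)*(-119) = -119/4 ≈ -29.750)
c(k, H) = -179 + 19*k (c(k, H) = -5 + (19*k - 174) = -5 + (-174 + 19*k) = -179 + 19*k)
1/(c(D, n(13)) - 54566) = 1/((-179 + 19*(-119/4)) - 54566) = 1/((-179 - 2261/4) - 54566) = 1/(-2977/4 - 54566) = 1/(-221241/4) = -4/221241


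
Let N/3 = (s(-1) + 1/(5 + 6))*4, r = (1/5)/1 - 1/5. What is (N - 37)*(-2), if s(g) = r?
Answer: 790/11 ≈ 71.818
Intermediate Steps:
r = 0 (r = (1*(1/5))*1 - 1*1/5 = (1/5)*1 - 1/5 = 1/5 - 1/5 = 0)
s(g) = 0
N = 12/11 (N = 3*((0 + 1/(5 + 6))*4) = 3*((0 + 1/11)*4) = 3*((1/11)*4) = 3*(4/11) = 12/11 ≈ 1.0909)
(N - 37)*(-2) = (12/11 - 37)*(-2) = -395/11*(-2) = 790/11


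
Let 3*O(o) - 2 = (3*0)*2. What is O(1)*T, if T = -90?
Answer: -60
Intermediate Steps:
O(o) = 2/3 (O(o) = 2/3 + ((3*0)*2)/3 = 2/3 + (0*2)/3 = 2/3 + (1/3)*0 = 2/3 + 0 = 2/3)
O(1)*T = (2/3)*(-90) = -60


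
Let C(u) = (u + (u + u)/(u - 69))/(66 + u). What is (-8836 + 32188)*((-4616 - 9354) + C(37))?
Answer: -67201232595/206 ≈ -3.2622e+8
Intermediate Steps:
C(u) = (u + 2*u/(-69 + u))/(66 + u) (C(u) = (u + (2*u)/(-69 + u))/(66 + u) = (u + 2*u/(-69 + u))/(66 + u))
(-8836 + 32188)*((-4616 - 9354) + C(37)) = (-8836 + 32188)*((-4616 - 9354) + 37*(-67 + 37)/(-4554 + 37² - 3*37)) = 23352*(-13970 + 37*(-30)/(-4554 + 1369 - 111)) = 23352*(-13970 + 37*(-30)/(-3296)) = 23352*(-13970 + 37*(-1/3296)*(-30)) = 23352*(-13970 + 555/1648) = 23352*(-23022005/1648) = -67201232595/206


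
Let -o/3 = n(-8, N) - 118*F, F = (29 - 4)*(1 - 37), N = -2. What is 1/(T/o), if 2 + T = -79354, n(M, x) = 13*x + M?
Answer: 53083/13226 ≈ 4.0135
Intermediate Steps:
n(M, x) = M + 13*x
F = -900 (F = 25*(-36) = -900)
T = -79356 (T = -2 - 79354 = -79356)
o = -318498 (o = -3*((-8 + 13*(-2)) - 118*(-900)) = -3*((-8 - 26) + 106200) = -3*(-34 + 106200) = -3*106166 = -318498)
1/(T/o) = 1/(-79356/(-318498)) = 1/(-79356*(-1/318498)) = 1/(13226/53083) = 53083/13226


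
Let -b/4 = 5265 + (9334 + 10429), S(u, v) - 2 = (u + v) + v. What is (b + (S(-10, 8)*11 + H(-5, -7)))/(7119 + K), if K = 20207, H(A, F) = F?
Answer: -100031/27326 ≈ -3.6607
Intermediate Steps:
S(u, v) = 2 + u + 2*v (S(u, v) = 2 + ((u + v) + v) = 2 + (u + 2*v) = 2 + u + 2*v)
b = -100112 (b = -4*(5265 + (9334 + 10429)) = -4*(5265 + 19763) = -4*25028 = -100112)
(b + (S(-10, 8)*11 + H(-5, -7)))/(7119 + K) = (-100112 + ((2 - 10 + 2*8)*11 - 7))/(7119 + 20207) = (-100112 + ((2 - 10 + 16)*11 - 7))/27326 = (-100112 + (8*11 - 7))*(1/27326) = (-100112 + (88 - 7))*(1/27326) = (-100112 + 81)*(1/27326) = -100031*1/27326 = -100031/27326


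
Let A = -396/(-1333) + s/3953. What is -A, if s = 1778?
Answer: -3935462/5269349 ≈ -0.74686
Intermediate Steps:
A = 3935462/5269349 (A = -396/(-1333) + 1778/3953 = -396*(-1/1333) + 1778*(1/3953) = 396/1333 + 1778/3953 = 3935462/5269349 ≈ 0.74686)
-A = -1*3935462/5269349 = -3935462/5269349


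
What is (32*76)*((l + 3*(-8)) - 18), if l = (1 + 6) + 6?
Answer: -70528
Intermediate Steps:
l = 13 (l = 7 + 6 = 13)
(32*76)*((l + 3*(-8)) - 18) = (32*76)*((13 + 3*(-8)) - 18) = 2432*((13 - 24) - 18) = 2432*(-11 - 18) = 2432*(-29) = -70528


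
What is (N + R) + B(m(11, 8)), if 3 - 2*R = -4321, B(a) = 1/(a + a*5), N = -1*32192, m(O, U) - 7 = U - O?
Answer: -720719/24 ≈ -30030.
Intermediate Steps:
m(O, U) = 7 + U - O (m(O, U) = 7 + (U - O) = 7 + U - O)
N = -32192
B(a) = 1/(6*a) (B(a) = 1/(a + 5*a) = 1/(6*a))
R = 2162 (R = 3/2 - 1/2*(-4321) = 3/2 + 4321/2 = 2162)
(N + R) + B(m(11, 8)) = (-32192 + 2162) + 1/(6*(7 + 8 - 1*11)) = -30030 + 1/(6*(7 + 8 - 11)) = -30030 + (1/6)/4 = -30030 + (1/6)*(1/4) = -30030 + 1/24 = -720719/24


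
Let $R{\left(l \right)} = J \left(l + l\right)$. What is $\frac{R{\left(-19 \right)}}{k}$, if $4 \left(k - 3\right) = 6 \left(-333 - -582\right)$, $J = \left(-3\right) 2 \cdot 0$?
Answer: $0$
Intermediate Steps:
$J = 0$ ($J = \left(-6\right) 0 = 0$)
$R{\left(l \right)} = 0$ ($R{\left(l \right)} = 0 \left(l + l\right) = 0 \cdot 2 l = 0$)
$k = \frac{753}{2}$ ($k = 3 + \frac{6 \left(-333 - -582\right)}{4} = 3 + \frac{6 \left(-333 + 582\right)}{4} = 3 + \frac{6 \cdot 249}{4} = 3 + \frac{1}{4} \cdot 1494 = 3 + \frac{747}{2} = \frac{753}{2} \approx 376.5$)
$\frac{R{\left(-19 \right)}}{k} = \frac{0}{\frac{753}{2}} = 0 \cdot \frac{2}{753} = 0$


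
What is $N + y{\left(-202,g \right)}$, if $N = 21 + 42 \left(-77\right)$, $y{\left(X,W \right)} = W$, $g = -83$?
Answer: $-3296$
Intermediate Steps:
$N = -3213$ ($N = 21 - 3234 = -3213$)
$N + y{\left(-202,g \right)} = -3213 - 83 = -3296$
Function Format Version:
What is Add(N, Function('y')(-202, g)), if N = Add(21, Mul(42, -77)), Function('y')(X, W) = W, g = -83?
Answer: -3296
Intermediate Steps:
N = -3213 (N = Add(21, -3234) = -3213)
Add(N, Function('y')(-202, g)) = Add(-3213, -83) = -3296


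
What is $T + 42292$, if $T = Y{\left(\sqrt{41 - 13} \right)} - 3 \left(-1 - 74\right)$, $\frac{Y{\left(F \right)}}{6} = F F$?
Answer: $42685$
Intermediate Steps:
$Y{\left(F \right)} = 6 F^{2}$ ($Y{\left(F \right)} = 6 F F = 6 F^{2}$)
$T = 393$ ($T = 6 \left(\sqrt{41 - 13}\right)^{2} - 3 \left(-1 - 74\right) = 6 \left(\sqrt{28}\right)^{2} - -225 = 6 \left(2 \sqrt{7}\right)^{2} + 225 = 6 \cdot 28 + 225 = 168 + 225 = 393$)
$T + 42292 = 393 + 42292 = 42685$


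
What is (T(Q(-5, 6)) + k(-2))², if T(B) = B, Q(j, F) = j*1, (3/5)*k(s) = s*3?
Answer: 225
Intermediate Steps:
k(s) = 5*s (k(s) = 5*(s*3)/3 = 5*(3*s)/3 = 5*s)
Q(j, F) = j
(T(Q(-5, 6)) + k(-2))² = (-5 + 5*(-2))² = (-5 - 10)² = (-15)² = 225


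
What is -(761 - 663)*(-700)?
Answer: 68600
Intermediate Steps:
-(761 - 663)*(-700) = -98*(-700) = -1*(-68600) = 68600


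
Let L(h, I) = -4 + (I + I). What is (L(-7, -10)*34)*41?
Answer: -33456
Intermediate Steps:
L(h, I) = -4 + 2*I
(L(-7, -10)*34)*41 = ((-4 + 2*(-10))*34)*41 = ((-4 - 20)*34)*41 = -24*34*41 = -816*41 = -33456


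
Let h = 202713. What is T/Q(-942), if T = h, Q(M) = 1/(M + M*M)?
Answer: 179689262886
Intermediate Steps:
Q(M) = 1/(M + M**2)
T = 202713
T/Q(-942) = 202713/((1/((-942)*(1 - 942)))) = 202713/((-1/942/(-941))) = 202713/((-1/942*(-1/941))) = 202713/(1/886422) = 202713*886422 = 179689262886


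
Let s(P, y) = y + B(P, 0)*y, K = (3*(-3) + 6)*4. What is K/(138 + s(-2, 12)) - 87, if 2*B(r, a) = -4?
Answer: -1829/21 ≈ -87.095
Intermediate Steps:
B(r, a) = -2 (B(r, a) = (½)*(-4) = -2)
K = -12 (K = (-9 + 6)*4 = -3*4 = -12)
s(P, y) = -y (s(P, y) = y - 2*y = -y)
K/(138 + s(-2, 12)) - 87 = -12/(138 - 1*12) - 87 = -12/(138 - 12) - 87 = -12/126 - 87 = -12*1/126 - 87 = -2/21 - 87 = -1829/21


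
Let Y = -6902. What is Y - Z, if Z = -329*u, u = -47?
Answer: -22365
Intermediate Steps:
Z = 15463 (Z = -329*(-47) = 15463)
Y - Z = -6902 - 1*15463 = -6902 - 15463 = -22365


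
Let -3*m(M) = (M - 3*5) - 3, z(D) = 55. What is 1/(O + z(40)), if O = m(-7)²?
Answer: 9/1120 ≈ 0.0080357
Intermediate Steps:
m(M) = 6 - M/3 (m(M) = -((M - 3*5) - 3)/3 = -((M - 15) - 3)/3 = -((-15 + M) - 3)/3 = -(-18 + M)/3 = 6 - M/3)
O = 625/9 (O = (6 - ⅓*(-7))² = (6 + 7/3)² = (25/3)² = 625/9 ≈ 69.444)
1/(O + z(40)) = 1/(625/9 + 55) = 1/(1120/9) = 9/1120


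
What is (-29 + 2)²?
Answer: 729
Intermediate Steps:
(-29 + 2)² = (-27)² = 729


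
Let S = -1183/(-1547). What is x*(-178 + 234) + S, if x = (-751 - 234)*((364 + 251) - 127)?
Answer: -457607347/17 ≈ -2.6918e+7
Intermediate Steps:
S = 13/17 (S = -1183*(-1/1547) = 13/17 ≈ 0.76471)
x = -480680 (x = -985*(615 - 127) = -985*488 = -480680)
x*(-178 + 234) + S = -480680*(-178 + 234) + 13/17 = -480680*56 + 13/17 = -26918080 + 13/17 = -457607347/17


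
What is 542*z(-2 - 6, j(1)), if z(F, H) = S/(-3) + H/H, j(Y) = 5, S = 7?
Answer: -2168/3 ≈ -722.67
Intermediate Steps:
z(F, H) = -4/3 (z(F, H) = 7/(-3) + H/H = 7*(-⅓) + 1 = -7/3 + 1 = -4/3)
542*z(-2 - 6, j(1)) = 542*(-4/3) = -2168/3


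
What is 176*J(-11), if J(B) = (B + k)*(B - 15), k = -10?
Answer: 96096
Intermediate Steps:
J(B) = (-15 + B)*(-10 + B) (J(B) = (B - 10)*(B - 15) = (-10 + B)*(-15 + B) = (-15 + B)*(-10 + B))
176*J(-11) = 176*(150 + (-11)² - 25*(-11)) = 176*(150 + 121 + 275) = 176*546 = 96096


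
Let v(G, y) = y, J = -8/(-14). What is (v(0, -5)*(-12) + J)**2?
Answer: 179776/49 ≈ 3668.9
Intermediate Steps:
J = 4/7 (J = -8*(-1/14) = 4/7 ≈ 0.57143)
(v(0, -5)*(-12) + J)**2 = (-5*(-12) + 4/7)**2 = (60 + 4/7)**2 = (424/7)**2 = 179776/49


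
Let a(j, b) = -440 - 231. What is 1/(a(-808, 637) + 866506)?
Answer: 1/865835 ≈ 1.1550e-6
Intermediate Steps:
a(j, b) = -671
1/(a(-808, 637) + 866506) = 1/(-671 + 866506) = 1/865835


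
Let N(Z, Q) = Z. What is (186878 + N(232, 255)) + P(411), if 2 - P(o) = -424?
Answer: 187536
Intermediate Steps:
P(o) = 426 (P(o) = 2 - 1*(-424) = 2 + 424 = 426)
(186878 + N(232, 255)) + P(411) = (186878 + 232) + 426 = 187110 + 426 = 187536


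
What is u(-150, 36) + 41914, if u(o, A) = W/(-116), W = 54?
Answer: 2430985/58 ≈ 41914.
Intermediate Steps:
u(o, A) = -27/58 (u(o, A) = 54/(-116) = 54*(-1/116) = -27/58)
u(-150, 36) + 41914 = -27/58 + 41914 = 2430985/58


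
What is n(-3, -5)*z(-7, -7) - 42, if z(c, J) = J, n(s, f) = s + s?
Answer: 0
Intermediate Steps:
n(s, f) = 2*s
n(-3, -5)*z(-7, -7) - 42 = (2*(-3))*(-7) - 42 = -6*(-7) - 42 = 42 - 42 = 0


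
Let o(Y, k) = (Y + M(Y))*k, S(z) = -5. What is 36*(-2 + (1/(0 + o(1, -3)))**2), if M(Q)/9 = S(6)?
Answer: -34847/484 ≈ -71.998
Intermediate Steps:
M(Q) = -45 (M(Q) = 9*(-5) = -45)
o(Y, k) = k*(-45 + Y) (o(Y, k) = (Y - 45)*k = (-45 + Y)*k = k*(-45 + Y))
36*(-2 + (1/(0 + o(1, -3)))**2) = 36*(-2 + (1/(0 - 3*(-45 + 1)))**2) = 36*(-2 + (1/(0 - 3*(-44)))**2) = 36*(-2 + (1/(0 + 132))**2) = 36*(-2 + (1/132)**2) = 36*(-2 + 1/17424) = 36*(-34847/17424) = -34847/484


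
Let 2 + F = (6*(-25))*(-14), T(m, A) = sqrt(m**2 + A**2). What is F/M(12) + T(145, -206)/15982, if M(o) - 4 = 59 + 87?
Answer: 1049/75 + sqrt(63461)/15982 ≈ 14.002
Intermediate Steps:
M(o) = 150 (M(o) = 4 + (59 + 87) = 4 + 146 = 150)
T(m, A) = sqrt(A**2 + m**2)
F = 2098 (F = -2 + (6*(-25))*(-14) = -2 - 150*(-14) = -2 + 2100 = 2098)
F/M(12) + T(145, -206)/15982 = 2098/150 + sqrt((-206)**2 + 145**2)/15982 = 2098*(1/150) + sqrt(42436 + 21025)*(1/15982) = 1049/75 + sqrt(63461)*(1/15982) = 1049/75 + sqrt(63461)/15982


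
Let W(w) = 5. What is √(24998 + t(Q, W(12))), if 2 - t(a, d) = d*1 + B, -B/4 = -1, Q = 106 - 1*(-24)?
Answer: √24991 ≈ 158.09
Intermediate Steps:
Q = 130 (Q = 106 + 24 = 130)
B = 4 (B = -4*(-1) = 4)
t(a, d) = -2 - d (t(a, d) = 2 - (d*1 + 4) = 2 - (d + 4) = 2 - (4 + d) = 2 + (-4 - d) = -2 - d)
√(24998 + t(Q, W(12))) = √(24998 + (-2 - 1*5)) = √(24998 + (-2 - 5)) = √(24998 - 7) = √24991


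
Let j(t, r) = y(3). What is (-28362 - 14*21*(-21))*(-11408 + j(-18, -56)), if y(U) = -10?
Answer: 253342584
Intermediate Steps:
j(t, r) = -10
(-28362 - 14*21*(-21))*(-11408 + j(-18, -56)) = (-28362 - 14*21*(-21))*(-11408 - 10) = (-28362 - 294*(-21))*(-11418) = (-28362 + 6174)*(-11418) = -22188*(-11418) = 253342584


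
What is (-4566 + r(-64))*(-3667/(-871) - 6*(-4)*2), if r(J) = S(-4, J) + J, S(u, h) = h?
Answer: -213459650/871 ≈ -2.4507e+5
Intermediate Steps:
r(J) = 2*J (r(J) = J + J = 2*J)
(-4566 + r(-64))*(-3667/(-871) - 6*(-4)*2) = (-4566 + 2*(-64))*(-3667/(-871) - 6*(-4)*2) = (-4566 - 128)*(-3667*(-1/871) + 24*2) = -4694*(3667/871 + 48) = -4694*45475/871 = -213459650/871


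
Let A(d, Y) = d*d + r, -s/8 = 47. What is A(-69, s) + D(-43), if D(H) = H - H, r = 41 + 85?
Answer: 4887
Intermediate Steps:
r = 126
D(H) = 0
s = -376 (s = -8*47 = -376)
A(d, Y) = 126 + d² (A(d, Y) = d*d + 126 = d² + 126 = 126 + d²)
A(-69, s) + D(-43) = (126 + (-69)²) + 0 = (126 + 4761) + 0 = 4887 + 0 = 4887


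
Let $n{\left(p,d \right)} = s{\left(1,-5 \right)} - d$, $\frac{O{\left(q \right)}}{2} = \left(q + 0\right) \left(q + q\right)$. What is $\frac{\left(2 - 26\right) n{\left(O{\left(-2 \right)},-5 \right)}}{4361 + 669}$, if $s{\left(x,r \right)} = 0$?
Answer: $- \frac{12}{503} \approx -0.023857$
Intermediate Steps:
$O{\left(q \right)} = 4 q^{2}$ ($O{\left(q \right)} = 2 \left(q + 0\right) \left(q + q\right) = 2 q 2 q = 2 \cdot 2 q^{2} = 4 q^{2}$)
$n{\left(p,d \right)} = - d$ ($n{\left(p,d \right)} = 0 - d = - d$)
$\frac{\left(2 - 26\right) n{\left(O{\left(-2 \right)},-5 \right)}}{4361 + 669} = \frac{\left(2 - 26\right) \left(\left(-1\right) \left(-5\right)\right)}{4361 + 669} = \frac{\left(-24\right) 5}{5030} = \left(-120\right) \frac{1}{5030} = - \frac{12}{503}$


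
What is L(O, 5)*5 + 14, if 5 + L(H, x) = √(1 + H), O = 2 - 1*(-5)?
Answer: -11 + 10*√2 ≈ 3.1421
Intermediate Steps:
O = 7 (O = 2 + 5 = 7)
L(H, x) = -5 + √(1 + H)
L(O, 5)*5 + 14 = (-5 + √(1 + 7))*5 + 14 = (-5 + √8)*5 + 14 = (-5 + 2*√2)*5 + 14 = (-25 + 10*√2) + 14 = -11 + 10*√2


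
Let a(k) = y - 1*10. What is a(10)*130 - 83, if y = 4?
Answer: -863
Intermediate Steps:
a(k) = -6 (a(k) = 4 - 1*10 = 4 - 10 = -6)
a(10)*130 - 83 = -6*130 - 83 = -780 - 83 = -863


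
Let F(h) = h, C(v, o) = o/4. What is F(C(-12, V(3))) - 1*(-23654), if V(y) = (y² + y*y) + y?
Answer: 94637/4 ≈ 23659.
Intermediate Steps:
V(y) = y + 2*y² (V(y) = (y² + y²) + y = 2*y² + y = y + 2*y²)
C(v, o) = o/4 (C(v, o) = o*(¼) = o/4)
F(C(-12, V(3))) - 1*(-23654) = (3*(1 + 2*3))/4 - 1*(-23654) = (3*(1 + 6))/4 + 23654 = (3*7)/4 + 23654 = (¼)*21 + 23654 = 21/4 + 23654 = 94637/4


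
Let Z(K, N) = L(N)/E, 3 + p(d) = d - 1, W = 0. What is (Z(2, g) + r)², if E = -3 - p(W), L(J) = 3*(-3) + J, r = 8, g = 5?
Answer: 16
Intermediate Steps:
L(J) = -9 + J
p(d) = -4 + d (p(d) = -3 + (d - 1) = -3 + (-1 + d) = -4 + d)
E = 1 (E = -3 - (-4 + 0) = -3 - 1*(-4) = -3 + 4 = 1)
Z(K, N) = -9 + N (Z(K, N) = (-9 + N)/1 = (-9 + N)*1 = -9 + N)
(Z(2, g) + r)² = ((-9 + 5) + 8)² = (-4 + 8)² = 4² = 16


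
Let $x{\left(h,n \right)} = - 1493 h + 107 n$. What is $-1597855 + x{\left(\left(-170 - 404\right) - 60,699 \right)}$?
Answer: $-576500$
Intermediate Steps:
$-1597855 + x{\left(\left(-170 - 404\right) - 60,699 \right)} = -1597855 - \left(-74793 + 1493 \left(\left(-170 - 404\right) - 60\right)\right) = -1597855 - \left(-74793 + 1493 \left(-574 - 60\right)\right) = -1597855 + \left(\left(-1493\right) \left(-634\right) + 74793\right) = -1597855 + \left(946562 + 74793\right) = -1597855 + 1021355 = -576500$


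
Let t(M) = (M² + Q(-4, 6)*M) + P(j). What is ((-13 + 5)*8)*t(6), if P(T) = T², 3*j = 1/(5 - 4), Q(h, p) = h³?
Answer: 200384/9 ≈ 22265.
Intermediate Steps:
j = ⅓ (j = 1/(3*(5 - 4)) = (⅓)/1 = (⅓)*1 = ⅓ ≈ 0.33333)
t(M) = ⅑ + M² - 64*M (t(M) = (M² + (-4)³*M) + (⅓)² = (M² - 64*M) + ⅑ = ⅑ + M² - 64*M)
((-13 + 5)*8)*t(6) = ((-13 + 5)*8)*(⅑ + 6² - 64*6) = (-8*8)*(⅑ + 36 - 384) = -64*(-3131/9) = 200384/9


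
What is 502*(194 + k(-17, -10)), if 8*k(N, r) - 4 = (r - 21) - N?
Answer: 193521/2 ≈ 96761.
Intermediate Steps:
k(N, r) = -17/8 - N/8 + r/8 (k(N, r) = ½ + ((r - 21) - N)/8 = ½ + ((-21 + r) - N)/8 = ½ + (-21 + r - N)/8 = ½ + (-21/8 - N/8 + r/8) = -17/8 - N/8 + r/8)
502*(194 + k(-17, -10)) = 502*(194 + (-17/8 - ⅛*(-17) + (⅛)*(-10))) = 502*(194 + (-17/8 + 17/8 - 5/4)) = 502*(194 - 5/4) = 502*(771/4) = 193521/2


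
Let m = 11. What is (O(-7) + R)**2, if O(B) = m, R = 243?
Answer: 64516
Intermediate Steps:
O(B) = 11
(O(-7) + R)**2 = (11 + 243)**2 = 254**2 = 64516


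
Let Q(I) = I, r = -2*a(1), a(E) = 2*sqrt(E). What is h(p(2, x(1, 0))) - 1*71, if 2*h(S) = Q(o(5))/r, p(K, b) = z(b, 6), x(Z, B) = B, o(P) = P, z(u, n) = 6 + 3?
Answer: -573/8 ≈ -71.625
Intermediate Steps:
z(u, n) = 9
p(K, b) = 9
r = -4 (r = -4*sqrt(1) = -4 ≈ -4.0000)
h(S) = -5/8 (h(S) = (5/(-4))/2 = (5*(-1/4))/2 = (1/2)*(-5/4) = -5/8)
h(p(2, x(1, 0))) - 1*71 = -5/8 - 1*71 = -5/8 - 71 = -573/8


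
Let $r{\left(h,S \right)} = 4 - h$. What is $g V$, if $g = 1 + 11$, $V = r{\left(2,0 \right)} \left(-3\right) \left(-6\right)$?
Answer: $432$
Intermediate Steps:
$V = 36$ ($V = \left(4 - 2\right) \left(-3\right) \left(-6\right) = 2 \left(-3\right) \left(-6\right) = \left(-6\right) \left(-6\right) = 36$)
$g = 12$
$g V = 12 \cdot 36 = 432$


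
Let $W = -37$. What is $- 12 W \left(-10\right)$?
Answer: $-4440$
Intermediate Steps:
$- 12 W \left(-10\right) = \left(-12\right) \left(-37\right) \left(-10\right) = 444 \left(-10\right) = -4440$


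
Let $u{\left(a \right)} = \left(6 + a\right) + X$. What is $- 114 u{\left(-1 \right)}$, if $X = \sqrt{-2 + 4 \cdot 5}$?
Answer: $-570 - 342 \sqrt{2} \approx -1053.7$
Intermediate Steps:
$X = 3 \sqrt{2}$ ($X = \sqrt{-2 + 20} = \sqrt{18} = 3 \sqrt{2} \approx 4.2426$)
$u{\left(a \right)} = 6 + a + 3 \sqrt{2}$ ($u{\left(a \right)} = \left(6 + a\right) + 3 \sqrt{2} = 6 + a + 3 \sqrt{2}$)
$- 114 u{\left(-1 \right)} = - 114 \left(6 - 1 + 3 \sqrt{2}\right) = - 114 \left(5 + 3 \sqrt{2}\right) = -570 - 342 \sqrt{2}$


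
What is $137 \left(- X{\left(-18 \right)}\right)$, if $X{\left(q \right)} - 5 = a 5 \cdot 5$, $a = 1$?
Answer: $-4110$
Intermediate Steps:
$X{\left(q \right)} = 30$ ($X{\left(q \right)} = 5 + 1 \cdot 5 \cdot 5 = 5 + 5 \cdot 5 = 5 + 25 = 30$)
$137 \left(- X{\left(-18 \right)}\right) = 137 \left(\left(-1\right) 30\right) = 137 \left(-30\right) = -4110$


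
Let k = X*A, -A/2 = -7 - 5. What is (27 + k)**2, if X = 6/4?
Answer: 3969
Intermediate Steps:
X = 3/2 (X = 6*(1/4) = 3/2 ≈ 1.5000)
A = 24 (A = -2*(-7 - 5) = -2*(-12) = 24)
k = 36 (k = (3/2)*24 = 36)
(27 + k)**2 = (27 + 36)**2 = 63**2 = 3969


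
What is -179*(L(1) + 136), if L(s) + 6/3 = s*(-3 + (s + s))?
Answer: -23807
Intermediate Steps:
L(s) = -2 + s*(-3 + 2*s) (L(s) = -2 + s*(-3 + (s + s)) = -2 + s*(-3 + 2*s))
-179*(L(1) + 136) = -179*((-2 - 3*1 + 2*1²) + 136) = -179*((-2 - 3 + 2*1) + 136) = -179*((-2 - 3 + 2) + 136) = -179*(-3 + 136) = -179*133 = -23807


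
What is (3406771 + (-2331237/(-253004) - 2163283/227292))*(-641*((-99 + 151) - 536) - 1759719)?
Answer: -35495654033128322335625/7188223146 ≈ -4.9380e+12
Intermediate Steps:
(3406771 + (-2331237/(-253004) - 2163283/227292))*(-641*((-99 + 151) - 536) - 1759719) = (3406771 + (-2331237*(-1/253004) - 2163283*1/227292))*(-641*(52 - 536) - 1759719) = (3406771 + (2331237/253004 - 2163283/227292))*(-641*(-484) - 1759719) = (3406771 - 2180966491/7188223146)*(310244 - 1759719) = (24488627974355075/7188223146)*(-1449475) = -35495654033128322335625/7188223146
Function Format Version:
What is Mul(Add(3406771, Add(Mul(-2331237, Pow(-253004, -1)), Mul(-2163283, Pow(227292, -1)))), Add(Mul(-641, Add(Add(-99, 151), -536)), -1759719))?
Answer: Rational(-35495654033128322335625, 7188223146) ≈ -4.9380e+12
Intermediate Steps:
Mul(Add(3406771, Add(Mul(-2331237, Pow(-253004, -1)), Mul(-2163283, Pow(227292, -1)))), Add(Mul(-641, Add(Add(-99, 151), -536)), -1759719)) = Mul(Add(3406771, Add(Mul(-2331237, Rational(-1, 253004)), Mul(-2163283, Rational(1, 227292)))), Add(Mul(-641, Add(52, -536)), -1759719)) = Mul(Add(3406771, Add(Rational(2331237, 253004), Rational(-2163283, 227292))), Add(Mul(-641, -484), -1759719)) = Mul(Add(3406771, Rational(-2180966491, 7188223146)), Add(310244, -1759719)) = Mul(Rational(24488627974355075, 7188223146), -1449475) = Rational(-35495654033128322335625, 7188223146)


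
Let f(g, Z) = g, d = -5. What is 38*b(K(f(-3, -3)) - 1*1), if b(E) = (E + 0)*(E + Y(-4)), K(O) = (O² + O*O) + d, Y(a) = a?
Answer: 3648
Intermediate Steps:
K(O) = -5 + 2*O² (K(O) = (O² + O*O) - 5 = (O² + O²) - 5 = 2*O² - 5 = -5 + 2*O²)
b(E) = E*(-4 + E) (b(E) = (E + 0)*(E - 4) = E*(-4 + E))
38*b(K(f(-3, -3)) - 1*1) = 38*(((-5 + 2*(-3)²) - 1*1)*(-4 + ((-5 + 2*(-3)²) - 1*1))) = 38*(((-5 + 2*9) - 1)*(-4 + ((-5 + 2*9) - 1))) = 38*(((-5 + 18) - 1)*(-4 + ((-5 + 18) - 1))) = 38*((13 - 1)*(-4 + (13 - 1))) = 38*(12*(-4 + 12)) = 38*(12*8) = 38*96 = 3648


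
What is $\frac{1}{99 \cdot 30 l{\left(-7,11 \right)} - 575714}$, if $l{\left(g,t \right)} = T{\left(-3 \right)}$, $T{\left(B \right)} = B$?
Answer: $- \frac{1}{584624} \approx -1.7105 \cdot 10^{-6}$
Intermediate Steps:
$l{\left(g,t \right)} = -3$
$\frac{1}{99 \cdot 30 l{\left(-7,11 \right)} - 575714} = \frac{1}{99 \cdot 30 \left(-3\right) - 575714} = \frac{1}{2970 \left(-3\right) - 575714} = \frac{1}{-8910 - 575714} = \frac{1}{-584624} = - \frac{1}{584624}$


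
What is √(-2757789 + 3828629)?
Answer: 2*√267710 ≈ 1034.8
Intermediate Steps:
√(-2757789 + 3828629) = √1070840 = 2*√267710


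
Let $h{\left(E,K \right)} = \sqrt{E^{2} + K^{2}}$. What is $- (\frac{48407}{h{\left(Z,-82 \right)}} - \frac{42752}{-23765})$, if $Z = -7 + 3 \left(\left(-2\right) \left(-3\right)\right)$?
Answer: $- \frac{42752}{23765} - \frac{48407 \sqrt{5}}{185} \approx -586.89$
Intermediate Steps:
$Z = 11$ ($Z = -7 + 3 \cdot 6 = -7 + 18 = 11$)
$- (\frac{48407}{h{\left(Z,-82 \right)}} - \frac{42752}{-23765}) = - (\frac{48407}{\sqrt{11^{2} + \left(-82\right)^{2}}} - \frac{42752}{-23765}) = - (\frac{48407}{\sqrt{121 + 6724}} - - \frac{42752}{23765}) = - (\frac{48407}{\sqrt{6845}} + \frac{42752}{23765}) = - (\frac{48407}{37 \sqrt{5}} + \frac{42752}{23765}) = - (48407 \frac{\sqrt{5}}{185} + \frac{42752}{23765}) = - (\frac{48407 \sqrt{5}}{185} + \frac{42752}{23765}) = - (\frac{42752}{23765} + \frac{48407 \sqrt{5}}{185}) = - \frac{42752}{23765} - \frac{48407 \sqrt{5}}{185}$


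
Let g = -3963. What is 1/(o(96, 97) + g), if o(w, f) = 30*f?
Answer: -1/1053 ≈ -0.00094967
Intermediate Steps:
1/(o(96, 97) + g) = 1/(30*97 - 3963) = 1/(2910 - 3963) = 1/(-1053) = -1/1053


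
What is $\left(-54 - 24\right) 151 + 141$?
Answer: $-11637$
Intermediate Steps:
$\left(-54 - 24\right) 151 + 141 = \left(-78\right) 151 + 141 = -11778 + 141 = -11637$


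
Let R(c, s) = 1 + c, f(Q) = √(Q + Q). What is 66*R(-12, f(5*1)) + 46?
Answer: -680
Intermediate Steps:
f(Q) = √2*√Q (f(Q) = √(2*Q) = √2*√Q)
66*R(-12, f(5*1)) + 46 = 66*(1 - 12) + 46 = 66*(-11) + 46 = -726 + 46 = -680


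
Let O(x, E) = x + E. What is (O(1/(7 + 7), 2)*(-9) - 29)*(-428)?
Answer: 142738/7 ≈ 20391.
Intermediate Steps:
O(x, E) = E + x
(O(1/(7 + 7), 2)*(-9) - 29)*(-428) = ((2 + 1/(7 + 7))*(-9) - 29)*(-428) = ((2 + 1/14)*(-9) - 29)*(-428) = ((29/14)*(-9) - 29)*(-428) = (-261/14 - 29)*(-428) = -667/14*(-428) = 142738/7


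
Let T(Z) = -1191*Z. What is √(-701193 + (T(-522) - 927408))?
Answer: I*√1006899 ≈ 1003.4*I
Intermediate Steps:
√(-701193 + (T(-522) - 927408)) = √(-701193 + (-1191*(-522) - 927408)) = √(-701193 + (621702 - 927408)) = √(-701193 - 305706) = √(-1006899) = I*√1006899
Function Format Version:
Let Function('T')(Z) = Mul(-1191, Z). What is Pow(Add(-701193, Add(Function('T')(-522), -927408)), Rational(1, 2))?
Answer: Mul(I, Pow(1006899, Rational(1, 2))) ≈ Mul(1003.4, I)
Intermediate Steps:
Pow(Add(-701193, Add(Function('T')(-522), -927408)), Rational(1, 2)) = Pow(Add(-701193, Add(Mul(-1191, -522), -927408)), Rational(1, 2)) = Pow(Add(-701193, Add(621702, -927408)), Rational(1, 2)) = Pow(Add(-701193, -305706), Rational(1, 2)) = Pow(-1006899, Rational(1, 2)) = Mul(I, Pow(1006899, Rational(1, 2)))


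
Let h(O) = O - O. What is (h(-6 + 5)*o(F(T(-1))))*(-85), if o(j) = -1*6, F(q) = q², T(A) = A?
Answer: 0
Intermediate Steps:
h(O) = 0
o(j) = -6
(h(-6 + 5)*o(F(T(-1))))*(-85) = (0*(-6))*(-85) = 0*(-85) = 0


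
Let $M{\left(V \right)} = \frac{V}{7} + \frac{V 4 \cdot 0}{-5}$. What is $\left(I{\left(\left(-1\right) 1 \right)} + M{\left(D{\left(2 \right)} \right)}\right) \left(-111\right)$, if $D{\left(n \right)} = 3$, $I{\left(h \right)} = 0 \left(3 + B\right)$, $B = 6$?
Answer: $- \frac{333}{7} \approx -47.571$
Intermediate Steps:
$I{\left(h \right)} = 0$ ($I{\left(h \right)} = 0 \left(3 + 6\right) = 0 \cdot 9 = 0$)
$M{\left(V \right)} = \frac{V}{7}$ ($M{\left(V \right)} = V \frac{1}{7} + 4 V 0 \left(- \frac{1}{5}\right) = \frac{V}{7} + 0 \left(- \frac{1}{5}\right) = \frac{V}{7} + 0 = \frac{V}{7}$)
$\left(I{\left(\left(-1\right) 1 \right)} + M{\left(D{\left(2 \right)} \right)}\right) \left(-111\right) = \left(0 + \frac{1}{7} \cdot 3\right) \left(-111\right) = \left(0 + \frac{3}{7}\right) \left(-111\right) = \frac{3}{7} \left(-111\right) = - \frac{333}{7}$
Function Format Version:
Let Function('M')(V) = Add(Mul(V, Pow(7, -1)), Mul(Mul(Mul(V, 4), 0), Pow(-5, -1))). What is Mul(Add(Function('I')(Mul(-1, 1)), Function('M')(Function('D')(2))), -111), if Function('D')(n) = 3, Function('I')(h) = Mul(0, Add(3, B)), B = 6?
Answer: Rational(-333, 7) ≈ -47.571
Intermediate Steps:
Function('I')(h) = 0 (Function('I')(h) = Mul(0, Add(3, 6)) = Mul(0, 9) = 0)
Function('M')(V) = Mul(Rational(1, 7), V) (Function('M')(V) = Add(Mul(V, Rational(1, 7)), Mul(Mul(Mul(4, V), 0), Rational(-1, 5))) = Add(Mul(Rational(1, 7), V), Mul(0, Rational(-1, 5))) = Add(Mul(Rational(1, 7), V), 0) = Mul(Rational(1, 7), V))
Mul(Add(Function('I')(Mul(-1, 1)), Function('M')(Function('D')(2))), -111) = Mul(Add(0, Mul(Rational(1, 7), 3)), -111) = Mul(Add(0, Rational(3, 7)), -111) = Mul(Rational(3, 7), -111) = Rational(-333, 7)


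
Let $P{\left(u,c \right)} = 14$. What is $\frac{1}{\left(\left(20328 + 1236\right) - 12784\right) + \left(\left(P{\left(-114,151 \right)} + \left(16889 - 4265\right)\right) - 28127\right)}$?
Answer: $- \frac{1}{6709} \approx -0.00014905$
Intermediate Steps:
$\frac{1}{\left(\left(20328 + 1236\right) - 12784\right) + \left(\left(P{\left(-114,151 \right)} + \left(16889 - 4265\right)\right) - 28127\right)} = \frac{1}{\left(\left(20328 + 1236\right) - 12784\right) + \left(\left(14 + \left(16889 - 4265\right)\right) - 28127\right)} = \frac{1}{\left(21564 - 12784\right) + \left(\left(14 + 12624\right) - 28127\right)} = \frac{1}{8780 + \left(12638 - 28127\right)} = \frac{1}{8780 - 15489} = \frac{1}{-6709} = - \frac{1}{6709}$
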